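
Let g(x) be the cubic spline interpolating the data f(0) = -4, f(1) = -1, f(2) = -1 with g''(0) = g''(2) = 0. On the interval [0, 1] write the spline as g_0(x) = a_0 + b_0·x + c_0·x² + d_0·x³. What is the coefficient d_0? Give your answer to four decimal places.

With m_i denoting the second derivative at x_i, h_i = 1, 1, and Δ_i = (y_(i+1) − y_i)/h_i = 3, 0:
  1·m_0 + 4·m_1 + 1·m_2 = 6(Δ_1 - Δ_0) = -18
Natural end conditions: m_0 = m_2 = 0.
Solving the tridiagonal system: m_0 = 0, m_1 = -9/2, m_2 = 0.
On [0, 1], with g_0(x) = a_0 + b_0·x + c_0·x² + d_0·x³: c_0 = m_0/2 = 0, d_0 = (m_1 - m_0)/(6h_0) = -3/4, b_0 = Δ_0 - h_0(2m_0 + m_1)/6 = 15/4.

-0.7500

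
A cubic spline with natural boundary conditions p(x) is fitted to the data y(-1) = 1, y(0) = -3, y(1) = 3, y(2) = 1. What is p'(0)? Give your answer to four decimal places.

With M_i denoting the second derivative at x_i, h_i = 1, 1, 1, and Δ_i = (y_(i+1) − y_i)/h_i = -4, 6, -2:
  1·M_0 + 4·M_1 + 1·M_2 = 6(Δ_1 - Δ_0) = 60
  1·M_1 + 4·M_2 + 1·M_3 = 6(Δ_2 - Δ_1) = -48
Natural end conditions: M_0 = M_3 = 0.
Forward elimination and back-substitution give M_0 = 0, M_1 = 96/5, M_2 = -84/5, M_3 = 0.
On [0, 1], p'(x) = b_1 + 2c_1·x + 3d_1·x² with b_1 = Δ_1 - h_1(2M_1 + M_2)/6 = 12/5, c_1 = M_1/2 = 48/5, d_1 = (M_2 - M_1)/(6h_1) = -6. So p'(0) = 12/5.

2.4000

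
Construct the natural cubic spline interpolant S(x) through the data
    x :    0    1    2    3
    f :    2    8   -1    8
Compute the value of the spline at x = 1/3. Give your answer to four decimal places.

Put M_i = S'' at the i-th knot. Here h = (1, 1, 1) and Δ = (6, -9, 9), so the interior equations h_(i-1)·M_(i-1) + 2(h_(i-1)+h_i)·M_i + h_i·M_(i+1) = 6(Δ_i − Δ_(i-1)) read
  1·M_0 + 4·M_1 + 1·M_2 = 6(Δ_1 - Δ_0) = -90
  1·M_1 + 4·M_2 + 1·M_3 = 6(Δ_2 - Δ_1) = 108
Natural end conditions: M_0 = M_3 = 0.
Solving the tridiagonal system: M_0 = 0, M_1 = -156/5, M_2 = 174/5, M_3 = 0.
On [0, 1], S(x) = 2 + 56/5·x + 0·x² - 26/5·x³.
With x = 1/3: S(1/3) = 748/135.

5.5407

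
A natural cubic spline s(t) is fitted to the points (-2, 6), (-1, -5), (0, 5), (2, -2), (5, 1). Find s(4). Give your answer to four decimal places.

Put σ_i = s'' at the i-th knot. Here h = (1, 1, 2, 3) and Δ = (-11, 10, -7/2, 1), so the interior equations h_(i-1)·σ_(i-1) + 2(h_(i-1)+h_i)·σ_i + h_i·σ_(i+1) = 6(Δ_i − Δ_(i-1)) read
  1·σ_0 + 4·σ_1 + 1·σ_2 = 6(Δ_1 - Δ_0) = 126
  1·σ_1 + 6·σ_2 + 2·σ_3 = 6(Δ_2 - Δ_1) = -81
  2·σ_2 + 10·σ_3 + 3·σ_4 = 6(Δ_3 - Δ_2) = 27
Natural end conditions: σ_0 = σ_4 = 0.
Forward elimination and back-substitution give σ_0 = 0, σ_1 = 3960/107, σ_2 = -2358/107, σ_3 = 1521/214, σ_4 = 0.
On [2, 5], s(t) = -2 - 1307/214·(t - 2) + 1521/428·(t - 2)² - 169/428·(t - 2)³.
With (t - 2) = 2: s(4) = -338/107.

-3.1589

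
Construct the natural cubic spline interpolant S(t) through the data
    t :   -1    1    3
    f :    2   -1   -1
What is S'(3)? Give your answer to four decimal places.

0.3750

With σ_i denoting the second derivative at x_i, h_i = 2, 2, and Δ_i = (y_(i+1) − y_i)/h_i = -3/2, 0:
  2·σ_0 + 8·σ_1 + 2·σ_2 = 6(Δ_1 - Δ_0) = 9
Natural end conditions: σ_0 = σ_2 = 0.
Hence σ_0 = 0, σ_1 = 9/8, σ_2 = 0.
On [1, 3], S'(t) = b_1 + 2c_1·(t - 1) + 3d_1·(t - 1)² with b_1 = Δ_1 - h_1(2σ_1 + σ_2)/6 = -3/4, c_1 = σ_1/2 = 9/16, d_1 = (σ_2 - σ_1)/(6h_1) = -3/32. So S'(3) = 3/8.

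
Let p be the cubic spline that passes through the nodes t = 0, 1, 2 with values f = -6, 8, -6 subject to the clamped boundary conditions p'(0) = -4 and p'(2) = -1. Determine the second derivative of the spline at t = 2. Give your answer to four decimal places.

82.5000

Let M_i = p''(x_i). Step sizes h_i = 1, 1; slopes of the chords Δ_i = (y_(i+1) - y_i)/h_i = 14, -14.
  1·M_0 + 4·M_1 + 1·M_2 = 6(Δ_1 - Δ_0) = -168
Clamped end conditions give two more equations: 2h_0·M_0 + h_0·M_1 = 6(Δ_0 - p'(0)) = 108 and h_1·M_1 + 2h_1·M_2 = 6(p'(2) - Δ_1) = 78.
Solving: M_0 = 195/2, M_1 = -87, M_2 = 165/2.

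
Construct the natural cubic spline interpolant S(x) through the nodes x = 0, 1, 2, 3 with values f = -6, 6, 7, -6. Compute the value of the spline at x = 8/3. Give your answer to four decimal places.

-0.7778

With M_i denoting the second derivative at x_i, h_i = 1, 1, 1, and Δ_i = (y_(i+1) − y_i)/h_i = 12, 1, -13:
  1·M_0 + 4·M_1 + 1·M_2 = 6(Δ_1 - Δ_0) = -66
  1·M_1 + 4·M_2 + 1·M_3 = 6(Δ_2 - Δ_1) = -84
Natural end conditions: M_0 = M_3 = 0.
Hence M_0 = 0, M_1 = -12, M_2 = -18, M_3 = 0.
On [2, 3], S(x) = 7 - 7·(x - 2) - 9·(x - 2)² + 3·(x - 2)³.
With (x - 2) = 2/3: S(8/3) = -7/9.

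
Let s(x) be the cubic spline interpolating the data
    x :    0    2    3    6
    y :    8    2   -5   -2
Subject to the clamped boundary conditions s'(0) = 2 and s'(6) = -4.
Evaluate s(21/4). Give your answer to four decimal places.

Let M_i = s''(x_i). Step sizes h_i = 2, 1, 3; slopes of the chords Δ_i = (y_(i+1) - y_i)/h_i = -3, -7, 1.
  2·M_0 + 6·M_1 + 1·M_2 = 6(Δ_1 - Δ_0) = -24
  1·M_1 + 8·M_2 + 3·M_3 = 6(Δ_2 - Δ_1) = 48
Clamped end conditions give two more equations: 2h_0·M_0 + h_0·M_1 = 6(Δ_0 - s'(0)) = -30 and h_2·M_2 + 2h_2·M_3 = 6(s'(6) - Δ_2) = -30.
Hence M_0 = -39/7, M_1 = -27/7, M_2 = 72/7, M_3 = -71/7.
On [3, 6], s(x) = -5 - 59/14·(x - 3) + 36/7·(x - 3)² - 143/126·(x - 3)³.
With (x - 3) = 9/4: s(21/4) = -1231/896.

-1.3739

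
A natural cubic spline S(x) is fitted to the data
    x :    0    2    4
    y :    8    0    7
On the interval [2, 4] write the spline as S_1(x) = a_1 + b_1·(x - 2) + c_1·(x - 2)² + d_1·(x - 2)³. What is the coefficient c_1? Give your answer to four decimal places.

Let M_i = S''(x_i). Step sizes h_i = 2, 2; slopes of the chords Δ_i = (y_(i+1) - y_i)/h_i = -4, 7/2.
  2·M_0 + 8·M_1 + 2·M_2 = 6(Δ_1 - Δ_0) = 45
Natural end conditions: M_0 = M_2 = 0.
Hence M_0 = 0, M_1 = 45/8, M_2 = 0.
On [2, 4], with S_1(x) = a_1 + b_1·(x - 2) + c_1·(x - 2)² + d_1·(x - 2)³: c_1 = M_1/2 = 45/16, d_1 = (M_2 - M_1)/(6h_1) = -15/32, b_1 = Δ_1 - h_1(2M_1 + M_2)/6 = -1/4.

2.8125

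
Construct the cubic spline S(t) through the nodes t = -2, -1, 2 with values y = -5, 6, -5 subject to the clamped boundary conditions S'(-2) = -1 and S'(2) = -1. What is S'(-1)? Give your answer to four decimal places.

Put m_i = S'' at the i-th knot. Here h = (1, 3) and Δ = (11, -11/3), so the interior equations h_(i-1)·m_(i-1) + 2(h_(i-1)+h_i)·m_i + h_i·m_(i+1) = 6(Δ_i − Δ_(i-1)) read
  1·m_0 + 8·m_1 + 3·m_2 = 6(Δ_1 - Δ_0) = -88
Clamped end conditions give two more equations: 2h_0·m_0 + h_0·m_1 = 6(Δ_0 - S'(-2)) = 72 and h_1·m_1 + 2h_1·m_2 = 6(S'(2) - Δ_1) = 16.
Solving: m_0 = 47, m_1 = -22, m_2 = 41/3.
On [-1, 2], S'(t) = b_1 + 2c_1·(t + 1) + 3d_1·(t + 1)² with b_1 = Δ_1 - h_1(2m_1 + m_2)/6 = 23/2, c_1 = m_1/2 = -11, d_1 = (m_2 - m_1)/(6h_1) = 107/54. So S'(-1) = 23/2.

11.5000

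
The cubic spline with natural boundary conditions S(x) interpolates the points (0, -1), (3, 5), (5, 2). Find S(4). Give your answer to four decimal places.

4.0250

Put σ_i = S'' at the i-th knot. Here h = (3, 2) and Δ = (2, -3/2), so the interior equations h_(i-1)·σ_(i-1) + 2(h_(i-1)+h_i)·σ_i + h_i·σ_(i+1) = 6(Δ_i − Δ_(i-1)) read
  3·σ_0 + 10·σ_1 + 2·σ_2 = 6(Δ_1 - Δ_0) = -21
Natural end conditions: σ_0 = σ_2 = 0.
Solving the tridiagonal system: σ_0 = 0, σ_1 = -21/10, σ_2 = 0.
On [3, 5], S(x) = 5 - 1/10·(x - 3) - 21/20·(x - 3)² + 7/40·(x - 3)³.
With (x - 3) = 1: S(4) = 161/40.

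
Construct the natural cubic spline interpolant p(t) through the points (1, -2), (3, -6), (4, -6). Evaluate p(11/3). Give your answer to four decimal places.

-6.0988

With M_i denoting the second derivative at x_i, h_i = 2, 1, and Δ_i = (y_(i+1) − y_i)/h_i = -2, 0:
  2·M_0 + 6·M_1 + 1·M_2 = 6(Δ_1 - Δ_0) = 12
Natural end conditions: M_0 = M_2 = 0.
Solving: M_0 = 0, M_1 = 2, M_2 = 0.
On [3, 4], p(t) = -6 - 2/3·(t - 3) + 1·(t - 3)² - 1/3·(t - 3)³.
With (t - 3) = 2/3: p(11/3) = -494/81.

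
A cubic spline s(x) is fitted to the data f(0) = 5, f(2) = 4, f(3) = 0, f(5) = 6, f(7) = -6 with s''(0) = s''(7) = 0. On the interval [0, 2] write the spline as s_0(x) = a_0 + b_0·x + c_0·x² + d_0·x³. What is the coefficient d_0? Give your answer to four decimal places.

Let m_i = s''(x_i). Step sizes h_i = 2, 1, 2, 2; slopes of the chords Δ_i = (y_(i+1) - y_i)/h_i = -1/2, -4, 3, -6.
  2·m_0 + 6·m_1 + 1·m_2 = 6(Δ_1 - Δ_0) = -21
  1·m_1 + 6·m_2 + 2·m_3 = 6(Δ_2 - Δ_1) = 42
  2·m_2 + 8·m_3 + 2·m_4 = 6(Δ_3 - Δ_2) = -54
Natural end conditions: m_0 = m_4 = 0.
Hence m_0 = 0, m_1 = -171/32, m_2 = 177/16, m_3 = -609/64, m_4 = 0.
On [0, 2], with s_0(x) = a_0 + b_0·x + c_0·x² + d_0·x³: c_0 = m_0/2 = 0, d_0 = (m_1 - m_0)/(6h_0) = -57/128, b_0 = Δ_0 - h_0(2m_0 + m_1)/6 = 41/32.

-0.4453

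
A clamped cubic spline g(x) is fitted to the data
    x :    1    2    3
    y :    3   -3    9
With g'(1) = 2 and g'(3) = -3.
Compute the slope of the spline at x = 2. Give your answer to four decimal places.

4.7500

Write M_i for g''(x_i). With h_i = 1, 1 and divided differences Δ_i = -6, 12, the continuity of g' gives the tridiagonal system
  1·M_0 + 4·M_1 + 1·M_2 = 6(Δ_1 - Δ_0) = 108
Clamped end conditions give two more equations: 2h_0·M_0 + h_0·M_1 = 6(Δ_0 - g'(1)) = -48 and h_1·M_1 + 2h_1·M_2 = 6(g'(3) - Δ_1) = -90.
Forward elimination and back-substitution give M_0 = -107/2, M_1 = 59, M_2 = -149/2.
On [2, 3], g'(x) = b_1 + 2c_1·(x - 2) + 3d_1·(x - 2)² with b_1 = Δ_1 - h_1(2M_1 + M_2)/6 = 19/4, c_1 = M_1/2 = 59/2, d_1 = (M_2 - M_1)/(6h_1) = -89/4. So g'(2) = 19/4.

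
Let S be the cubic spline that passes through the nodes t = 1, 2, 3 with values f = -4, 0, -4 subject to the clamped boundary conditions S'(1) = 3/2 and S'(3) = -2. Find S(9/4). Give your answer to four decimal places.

-0.5137

Write m_i for S''(x_i). With h_i = 1, 1 and divided differences Δ_i = 4, -4, the continuity of S' gives the tridiagonal system
  1·m_0 + 4·m_1 + 1·m_2 = 6(Δ_1 - Δ_0) = -48
Clamped end conditions give two more equations: 2h_0·m_0 + h_0·m_1 = 6(Δ_0 - S'(1)) = 15 and h_1·m_1 + 2h_1·m_2 = 6(S'(3) - Δ_1) = 12.
Solving: m_0 = 71/4, m_1 = -41/2, m_2 = 65/4.
On [2, 3], S(t) = 0 + 1/8·(t - 2) - 41/4·(t - 2)² + 49/8·(t - 2)³.
With (t - 2) = 1/4: S(9/4) = -263/512.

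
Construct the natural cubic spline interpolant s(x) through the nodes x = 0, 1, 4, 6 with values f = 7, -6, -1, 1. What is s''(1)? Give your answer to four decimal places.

12.5634

Put M_i = s'' at the i-th knot. Here h = (1, 3, 2) and Δ = (-13, 5/3, 1), so the interior equations h_(i-1)·M_(i-1) + 2(h_(i-1)+h_i)·M_i + h_i·M_(i+1) = 6(Δ_i − Δ_(i-1)) read
  1·M_0 + 8·M_1 + 3·M_2 = 6(Δ_1 - Δ_0) = 88
  3·M_1 + 10·M_2 + 2·M_3 = 6(Δ_2 - Δ_1) = -4
Natural end conditions: M_0 = M_3 = 0.
Forward elimination and back-substitution give M_0 = 0, M_1 = 892/71, M_2 = -296/71, M_3 = 0.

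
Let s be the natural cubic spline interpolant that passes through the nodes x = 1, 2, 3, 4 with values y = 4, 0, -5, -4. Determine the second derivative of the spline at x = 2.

-4

Let m_i = s''(x_i). Step sizes h_i = 1, 1, 1; slopes of the chords Δ_i = (y_(i+1) - y_i)/h_i = -4, -5, 1.
  1·m_0 + 4·m_1 + 1·m_2 = 6(Δ_1 - Δ_0) = -6
  1·m_1 + 4·m_2 + 1·m_3 = 6(Δ_2 - Δ_1) = 36
Natural end conditions: m_0 = m_3 = 0.
Solving the tridiagonal system: m_0 = 0, m_1 = -4, m_2 = 10, m_3 = 0.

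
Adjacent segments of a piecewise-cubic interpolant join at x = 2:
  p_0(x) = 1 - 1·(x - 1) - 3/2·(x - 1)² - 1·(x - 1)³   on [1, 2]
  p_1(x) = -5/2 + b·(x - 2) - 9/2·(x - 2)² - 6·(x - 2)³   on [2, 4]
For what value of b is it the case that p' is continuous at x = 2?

p_0'(x) = -1 - 3·(x - 1) - 3·(x - 1)², so p_0'(2) = -7. On the right, p_1'(2) = b, so b = -7.

-7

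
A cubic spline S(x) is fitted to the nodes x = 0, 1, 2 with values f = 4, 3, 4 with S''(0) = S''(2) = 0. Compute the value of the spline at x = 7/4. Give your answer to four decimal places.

3.6328

With M_i denoting the second derivative at x_i, h_i = 1, 1, and Δ_i = (y_(i+1) − y_i)/h_i = -1, 1:
  1·M_0 + 4·M_1 + 1·M_2 = 6(Δ_1 - Δ_0) = 12
Natural end conditions: M_0 = M_2 = 0.
Solving the tridiagonal system: M_0 = 0, M_1 = 3, M_2 = 0.
On [1, 2], S(x) = 3 + 0·(x - 1) + 3/2·(x - 1)² - 1/2·(x - 1)³.
With (x - 1) = 3/4: S(7/4) = 465/128.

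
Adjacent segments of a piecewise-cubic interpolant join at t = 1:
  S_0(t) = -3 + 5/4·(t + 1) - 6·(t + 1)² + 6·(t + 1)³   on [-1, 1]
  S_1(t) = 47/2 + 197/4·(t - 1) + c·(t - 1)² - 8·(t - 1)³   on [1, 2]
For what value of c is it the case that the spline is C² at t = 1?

S_0''(t) = -12 + 36·(t + 1), so S_0''(1) = 60. On the right, S_1''(1) = 2c, so c = 30.

30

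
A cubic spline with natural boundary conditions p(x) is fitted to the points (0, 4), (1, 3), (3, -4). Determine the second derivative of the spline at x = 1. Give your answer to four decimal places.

Write σ_i for p''(x_i). With h_i = 1, 2 and divided differences Δ_i = -1, -7/2, the continuity of p' gives the tridiagonal system
  1·σ_0 + 6·σ_1 + 2·σ_2 = 6(Δ_1 - Δ_0) = -15
Natural end conditions: σ_0 = σ_2 = 0.
Solving the tridiagonal system: σ_0 = 0, σ_1 = -5/2, σ_2 = 0.

-2.5000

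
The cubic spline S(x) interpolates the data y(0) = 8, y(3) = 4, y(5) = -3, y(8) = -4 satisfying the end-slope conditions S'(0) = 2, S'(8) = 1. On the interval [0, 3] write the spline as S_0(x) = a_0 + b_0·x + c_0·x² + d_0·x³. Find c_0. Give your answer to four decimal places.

Put σ_i = S'' at the i-th knot. Here h = (3, 2, 3) and Δ = (-4/3, -7/2, -1/3), so the interior equations h_(i-1)·σ_(i-1) + 2(h_(i-1)+h_i)·σ_i + h_i·σ_(i+1) = 6(Δ_i − Δ_(i-1)) read
  3·σ_0 + 10·σ_1 + 2·σ_2 = 6(Δ_1 - Δ_0) = -13
  2·σ_1 + 10·σ_2 + 3·σ_3 = 6(Δ_2 - Δ_1) = 19
Clamped end conditions give two more equations: 2h_0·σ_0 + h_0·σ_1 = 6(Δ_0 - S'(0)) = -20 and h_2·σ_2 + 2h_2·σ_3 = 6(S'(8) - Δ_2) = 8.
Forward elimination and back-substitution give σ_0 = -799/273, σ_1 = -74/91, σ_2 = 178/91, σ_3 = 97/273.
On [0, 3], with S_0(x) = a_0 + b_0·x + c_0·x² + d_0·x³: c_0 = σ_0/2 = -799/546, d_0 = (σ_1 - σ_0)/(6h_0) = 577/4914, b_0 = Δ_0 - h_0(2σ_0 + σ_1)/6 = 2.

-1.4634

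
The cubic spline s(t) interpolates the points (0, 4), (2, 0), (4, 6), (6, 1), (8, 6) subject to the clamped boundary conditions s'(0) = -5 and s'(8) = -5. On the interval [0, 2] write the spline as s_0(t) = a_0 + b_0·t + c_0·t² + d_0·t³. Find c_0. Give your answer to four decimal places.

With M_i denoting the second derivative at x_i, h_i = 2, 2, 2, 2, and Δ_i = (y_(i+1) − y_i)/h_i = -2, 3, -5/2, 5/2:
  2·M_0 + 8·M_1 + 2·M_2 = 6(Δ_1 - Δ_0) = 30
  2·M_1 + 8·M_2 + 2·M_3 = 6(Δ_2 - Δ_1) = -33
  2·M_2 + 8·M_3 + 2·M_4 = 6(Δ_3 - Δ_2) = 30
Clamped end conditions give two more equations: 2h_0·M_0 + h_0·M_1 = 6(Δ_0 - s'(0)) = 18 and h_3·M_3 + 2h_3·M_4 = 6(s'(8) - Δ_3) = -45.
Solving: M_0 = 15/8, M_1 = 21/4, M_2 = -63/8, M_3 = 39/4, M_4 = -129/8.
On [0, 2], with s_0(t) = a_0 + b_0·t + c_0·t² + d_0·t³: c_0 = M_0/2 = 15/16, d_0 = (M_1 - M_0)/(6h_0) = 9/32, b_0 = Δ_0 - h_0(2M_0 + M_1)/6 = -5.

0.9375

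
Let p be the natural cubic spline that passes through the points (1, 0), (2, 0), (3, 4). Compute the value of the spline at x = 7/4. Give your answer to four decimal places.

Write σ_i for p''(x_i). With h_i = 1, 1 and divided differences Δ_i = 0, 4, the continuity of p' gives the tridiagonal system
  1·σ_0 + 4·σ_1 + 1·σ_2 = 6(Δ_1 - Δ_0) = 24
Natural end conditions: σ_0 = σ_2 = 0.
Forward elimination and back-substitution give σ_0 = 0, σ_1 = 6, σ_2 = 0.
On [1, 2], p(x) = 0 - 1·(x - 1) + 0·(x - 1)² + 1·(x - 1)³.
With (x - 1) = 3/4: p(7/4) = -21/64.

-0.3281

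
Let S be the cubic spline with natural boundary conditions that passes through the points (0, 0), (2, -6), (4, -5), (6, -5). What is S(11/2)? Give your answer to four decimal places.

-4.8281

Write m_i for S''(x_i). With h_i = 2, 2, 2 and divided differences Δ_i = -3, 1/2, 0, the continuity of S' gives the tridiagonal system
  2·m_0 + 8·m_1 + 2·m_2 = 6(Δ_1 - Δ_0) = 21
  2·m_1 + 8·m_2 + 2·m_3 = 6(Δ_2 - Δ_1) = -3
Natural end conditions: m_0 = m_3 = 0.
Solving: m_0 = 0, m_1 = 29/10, m_2 = -11/10, m_3 = 0.
On [4, 6], S(x) = -5 + 11/15·(x - 4) - 11/20·(x - 4)² + 11/120·(x - 4)³.
With (x - 4) = 3/2: S(11/2) = -309/64.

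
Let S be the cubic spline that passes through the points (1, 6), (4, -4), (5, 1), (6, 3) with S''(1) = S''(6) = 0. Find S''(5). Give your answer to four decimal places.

-6.2581

With M_i denoting the second derivative at x_i, h_i = 3, 1, 1, and Δ_i = (y_(i+1) − y_i)/h_i = -10/3, 5, 2:
  3·M_0 + 8·M_1 + 1·M_2 = 6(Δ_1 - Δ_0) = 50
  1·M_1 + 4·M_2 + 1·M_3 = 6(Δ_2 - Δ_1) = -18
Natural end conditions: M_0 = M_3 = 0.
Hence M_0 = 0, M_1 = 218/31, M_2 = -194/31, M_3 = 0.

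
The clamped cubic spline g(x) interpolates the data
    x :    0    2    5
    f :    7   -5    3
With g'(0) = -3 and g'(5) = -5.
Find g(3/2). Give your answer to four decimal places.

Write M_i for g''(x_i). With h_i = 2, 3 and divided differences Δ_i = -6, 8/3, the continuity of g' gives the tridiagonal system
  2·M_0 + 10·M_1 + 3·M_2 = 6(Δ_1 - Δ_0) = 52
Clamped end conditions give two more equations: 2h_0·M_0 + h_0·M_1 = 6(Δ_0 - g'(0)) = -18 and h_1·M_1 + 2h_1·M_2 = 6(g'(5) - Δ_1) = -46.
Forward elimination and back-substitution give M_0 = -101/10, M_1 = 56/5, M_2 = -199/15.
On [0, 2], g(x) = 7 - 3·x - 101/20·x² + 71/40·x³.
With x = 3/2: g(3/2) = -919/320.

-2.8719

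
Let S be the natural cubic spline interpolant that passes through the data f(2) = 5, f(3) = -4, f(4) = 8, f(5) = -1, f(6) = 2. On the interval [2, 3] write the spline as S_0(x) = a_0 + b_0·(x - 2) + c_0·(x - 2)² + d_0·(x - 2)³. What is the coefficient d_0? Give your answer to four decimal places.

7.3393

Put m_i = S'' at the i-th knot. Here h = (1, 1, 1, 1) and Δ = (-9, 12, -9, 3), so the interior equations h_(i-1)·m_(i-1) + 2(h_(i-1)+h_i)·m_i + h_i·m_(i+1) = 6(Δ_i − Δ_(i-1)) read
  1·m_0 + 4·m_1 + 1·m_2 = 6(Δ_1 - Δ_0) = 126
  1·m_1 + 4·m_2 + 1·m_3 = 6(Δ_2 - Δ_1) = -126
  1·m_2 + 4·m_3 + 1·m_4 = 6(Δ_3 - Δ_2) = 72
Natural end conditions: m_0 = m_4 = 0.
Hence m_0 = 0, m_1 = 1233/28, m_2 = -351/7, m_3 = 855/28, m_4 = 0.
On [2, 3], with S_0(x) = a_0 + b_0·(x - 2) + c_0·(x - 2)² + d_0·(x - 2)³: c_0 = m_0/2 = 0, d_0 = (m_1 - m_0)/(6h_0) = 411/56, b_0 = Δ_0 - h_0(2m_0 + m_1)/6 = -915/56.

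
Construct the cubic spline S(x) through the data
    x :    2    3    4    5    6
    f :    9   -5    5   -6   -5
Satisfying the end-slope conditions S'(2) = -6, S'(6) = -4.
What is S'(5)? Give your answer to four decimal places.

With M_i denoting the second derivative at x_i, h_i = 1, 1, 1, 1, and Δ_i = (y_(i+1) − y_i)/h_i = -14, 10, -11, 1:
  1·M_0 + 4·M_1 + 1·M_2 = 6(Δ_1 - Δ_0) = 144
  1·M_1 + 4·M_2 + 1·M_3 = 6(Δ_2 - Δ_1) = -126
  1·M_2 + 4·M_3 + 1·M_4 = 6(Δ_3 - Δ_2) = 72
Clamped end conditions give two more equations: 2h_0·M_0 + h_0·M_1 = 6(Δ_0 - S'(2)) = -48 and h_3·M_3 + 2h_3·M_4 = 6(S'(6) - Δ_3) = -30.
Solving the tridiagonal system: M_0 = -394/7, M_1 = 452/7, M_2 = -58, M_3 = 290/7, M_4 = -250/7.
On [5, 6], S'(x) = b_3 + 2c_3·(x - 5) + 3d_3·(x - 5)² with b_3 = Δ_3 - h_3(2M_3 + M_4)/6 = -48/7, c_3 = M_3/2 = 145/7, d_3 = (M_4 - M_3)/(6h_3) = -90/7. So S'(5) = -48/7.

-6.8571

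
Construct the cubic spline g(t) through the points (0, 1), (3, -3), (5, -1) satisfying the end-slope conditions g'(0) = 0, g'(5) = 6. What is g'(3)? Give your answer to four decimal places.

Let σ_i = g''(x_i). Step sizes h_i = 3, 2; slopes of the chords Δ_i = (y_(i+1) - y_i)/h_i = -4/3, 1.
  3·σ_0 + 10·σ_1 + 2·σ_2 = 6(Δ_1 - Δ_0) = 14
Clamped end conditions give two more equations: 2h_0·σ_0 + h_0·σ_1 = 6(Δ_0 - g'(0)) = -8 and h_1·σ_1 + 2h_1·σ_2 = 6(g'(5) - Δ_1) = 30.
Hence σ_0 = -23/15, σ_1 = 2/5, σ_2 = 73/10.
On [3, 5], g'(t) = b_1 + 2c_1·(t - 3) + 3d_1·(t - 3)² with b_1 = Δ_1 - h_1(2σ_1 + σ_2)/6 = -17/10, c_1 = σ_1/2 = 1/5, d_1 = (σ_2 - σ_1)/(6h_1) = 23/40. So g'(3) = -17/10.

-1.7000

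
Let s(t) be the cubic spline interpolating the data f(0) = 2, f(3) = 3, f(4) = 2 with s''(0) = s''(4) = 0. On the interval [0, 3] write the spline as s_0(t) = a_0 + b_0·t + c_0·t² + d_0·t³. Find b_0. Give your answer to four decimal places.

0.8333

Put m_i = s'' at the i-th knot. Here h = (3, 1) and Δ = (1/3, -1), so the interior equations h_(i-1)·m_(i-1) + 2(h_(i-1)+h_i)·m_i + h_i·m_(i+1) = 6(Δ_i − Δ_(i-1)) read
  3·m_0 + 8·m_1 + 1·m_2 = 6(Δ_1 - Δ_0) = -8
Natural end conditions: m_0 = m_2 = 0.
Solving the tridiagonal system: m_0 = 0, m_1 = -1, m_2 = 0.
On [0, 3], with s_0(t) = a_0 + b_0·t + c_0·t² + d_0·t³: c_0 = m_0/2 = 0, d_0 = (m_1 - m_0)/(6h_0) = -1/18, b_0 = Δ_0 - h_0(2m_0 + m_1)/6 = 5/6.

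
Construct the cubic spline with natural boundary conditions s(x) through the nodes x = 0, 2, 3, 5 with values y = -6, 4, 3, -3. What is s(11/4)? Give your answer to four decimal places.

3.5339

Write M_i for s''(x_i). With h_i = 2, 1, 2 and divided differences Δ_i = 5, -1, -3, the continuity of s' gives the tridiagonal system
  2·M_0 + 6·M_1 + 1·M_2 = 6(Δ_1 - Δ_0) = -36
  1·M_1 + 6·M_2 + 2·M_3 = 6(Δ_2 - Δ_1) = -12
Natural end conditions: M_0 = M_3 = 0.
Solving the tridiagonal system: M_0 = 0, M_1 = -204/35, M_2 = -36/35, M_3 = 0.
On [2, 3], s(x) = 4 + 39/35·(x - 2) - 102/35·(x - 2)² + 4/5·(x - 2)³.
With (x - 2) = 3/4: s(11/4) = 1979/560.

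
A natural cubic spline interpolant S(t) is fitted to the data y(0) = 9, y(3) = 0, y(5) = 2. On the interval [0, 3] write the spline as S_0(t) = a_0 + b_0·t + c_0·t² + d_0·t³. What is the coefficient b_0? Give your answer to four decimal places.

Let M_i = S''(x_i). Step sizes h_i = 3, 2; slopes of the chords Δ_i = (y_(i+1) - y_i)/h_i = -3, 1.
  3·M_0 + 10·M_1 + 2·M_2 = 6(Δ_1 - Δ_0) = 24
Natural end conditions: M_0 = M_2 = 0.
Solving the tridiagonal system: M_0 = 0, M_1 = 12/5, M_2 = 0.
On [0, 3], with S_0(t) = a_0 + b_0·t + c_0·t² + d_0·t³: c_0 = M_0/2 = 0, d_0 = (M_1 - M_0)/(6h_0) = 2/15, b_0 = Δ_0 - h_0(2M_0 + M_1)/6 = -21/5.

-4.2000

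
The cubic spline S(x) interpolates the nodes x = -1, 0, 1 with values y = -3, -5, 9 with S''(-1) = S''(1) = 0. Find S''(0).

24

Put σ_i = S'' at the i-th knot. Here h = (1, 1) and Δ = (-2, 14), so the interior equations h_(i-1)·σ_(i-1) + 2(h_(i-1)+h_i)·σ_i + h_i·σ_(i+1) = 6(Δ_i − Δ_(i-1)) read
  1·σ_0 + 4·σ_1 + 1·σ_2 = 6(Δ_1 - Δ_0) = 96
Natural end conditions: σ_0 = σ_2 = 0.
Solving the tridiagonal system: σ_0 = 0, σ_1 = 24, σ_2 = 0.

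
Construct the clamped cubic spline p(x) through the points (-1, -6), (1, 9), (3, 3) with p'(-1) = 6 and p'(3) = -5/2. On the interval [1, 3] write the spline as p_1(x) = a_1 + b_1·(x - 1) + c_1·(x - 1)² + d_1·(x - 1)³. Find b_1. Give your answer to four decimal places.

2.5000

Let m_i = p''(x_i). Step sizes h_i = 2, 2; slopes of the chords Δ_i = (y_(i+1) - y_i)/h_i = 15/2, -3.
  2·m_0 + 8·m_1 + 2·m_2 = 6(Δ_1 - Δ_0) = -63
Clamped end conditions give two more equations: 2h_0·m_0 + h_0·m_1 = 6(Δ_0 - p'(-1)) = 9 and h_1·m_1 + 2h_1·m_2 = 6(p'(3) - Δ_1) = 3.
Solving the tridiagonal system: m_0 = 8, m_1 = -23/2, m_2 = 13/2.
On [1, 3], with p_1(x) = a_1 + b_1·(x - 1) + c_1·(x - 1)² + d_1·(x - 1)³: c_1 = m_1/2 = -23/4, d_1 = (m_2 - m_1)/(6h_1) = 3/2, b_1 = Δ_1 - h_1(2m_1 + m_2)/6 = 5/2.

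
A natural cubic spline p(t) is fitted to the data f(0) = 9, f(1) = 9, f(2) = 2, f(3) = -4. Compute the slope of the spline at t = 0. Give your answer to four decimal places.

With M_i denoting the second derivative at x_i, h_i = 1, 1, 1, and Δ_i = (y_(i+1) − y_i)/h_i = 0, -7, -6:
  1·M_0 + 4·M_1 + 1·M_2 = 6(Δ_1 - Δ_0) = -42
  1·M_1 + 4·M_2 + 1·M_3 = 6(Δ_2 - Δ_1) = 6
Natural end conditions: M_0 = M_3 = 0.
Forward elimination and back-substitution give M_0 = 0, M_1 = -58/5, M_2 = 22/5, M_3 = 0.
On [0, 1], p'(t) = b_0 + 2c_0·t + 3d_0·t² with b_0 = Δ_0 - h_0(2M_0 + M_1)/6 = 29/15, c_0 = M_0/2 = 0, d_0 = (M_1 - M_0)/(6h_0) = -29/15. So p'(0) = 29/15.

1.9333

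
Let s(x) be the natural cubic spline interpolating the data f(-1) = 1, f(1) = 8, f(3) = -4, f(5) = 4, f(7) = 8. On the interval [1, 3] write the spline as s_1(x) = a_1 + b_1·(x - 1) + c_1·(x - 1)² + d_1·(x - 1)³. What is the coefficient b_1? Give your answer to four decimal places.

-3.0893

Write M_i for s''(x_i). With h_i = 2, 2, 2, 2 and divided differences Δ_i = 7/2, -6, 4, 2, the continuity of s' gives the tridiagonal system
  2·M_0 + 8·M_1 + 2·M_2 = 6(Δ_1 - Δ_0) = -57
  2·M_1 + 8·M_2 + 2·M_3 = 6(Δ_2 - Δ_1) = 60
  2·M_2 + 8·M_3 + 2·M_4 = 6(Δ_3 - Δ_2) = -12
Natural end conditions: M_0 = M_4 = 0.
Solving: M_0 = 0, M_1 = -1107/112, M_2 = 309/28, M_3 = -477/112, M_4 = 0.
On [1, 3], with s_1(x) = a_1 + b_1·(x - 1) + c_1·(x - 1)² + d_1·(x - 1)³: c_1 = M_1/2 = -1107/224, d_1 = (M_2 - M_1)/(6h_1) = 781/448, b_1 = Δ_1 - h_1(2M_1 + M_2)/6 = -173/56.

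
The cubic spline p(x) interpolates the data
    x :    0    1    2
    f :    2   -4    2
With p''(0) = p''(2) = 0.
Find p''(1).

18

Put M_i = p'' at the i-th knot. Here h = (1, 1) and Δ = (-6, 6), so the interior equations h_(i-1)·M_(i-1) + 2(h_(i-1)+h_i)·M_i + h_i·M_(i+1) = 6(Δ_i − Δ_(i-1)) read
  1·M_0 + 4·M_1 + 1·M_2 = 6(Δ_1 - Δ_0) = 72
Natural end conditions: M_0 = M_2 = 0.
Solving the tridiagonal system: M_0 = 0, M_1 = 18, M_2 = 0.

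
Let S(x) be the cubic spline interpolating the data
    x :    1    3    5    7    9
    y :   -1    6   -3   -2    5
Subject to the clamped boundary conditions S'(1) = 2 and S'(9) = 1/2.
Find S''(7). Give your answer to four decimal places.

2.3036

Let m_i = S''(x_i). Step sizes h_i = 2, 2, 2, 2; slopes of the chords Δ_i = (y_(i+1) - y_i)/h_i = 7/2, -9/2, 1/2, 7/2.
  2·m_0 + 8·m_1 + 2·m_2 = 6(Δ_1 - Δ_0) = -48
  2·m_1 + 8·m_2 + 2·m_3 = 6(Δ_2 - Δ_1) = 30
  2·m_2 + 8·m_3 + 2·m_4 = 6(Δ_3 - Δ_2) = 18
Clamped end conditions give two more equations: 2h_0·m_0 + h_0·m_1 = 6(Δ_0 - S'(1)) = 9 and h_3·m_3 + 2h_3·m_4 = 6(S'(9) - Δ_3) = -18.
Hence m_0 = 759/112, m_1 = -507/56, m_2 = 87/16, m_3 = 129/56, m_4 = -633/112.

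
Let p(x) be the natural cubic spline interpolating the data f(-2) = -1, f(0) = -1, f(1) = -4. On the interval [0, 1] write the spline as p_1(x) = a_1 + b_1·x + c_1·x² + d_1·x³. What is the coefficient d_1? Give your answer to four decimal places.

Let σ_i = p''(x_i). Step sizes h_i = 2, 1; slopes of the chords Δ_i = (y_(i+1) - y_i)/h_i = 0, -3.
  2·σ_0 + 6·σ_1 + 1·σ_2 = 6(Δ_1 - Δ_0) = -18
Natural end conditions: σ_0 = σ_2 = 0.
Solving: σ_0 = 0, σ_1 = -3, σ_2 = 0.
On [0, 1], with p_1(x) = a_1 + b_1·x + c_1·x² + d_1·x³: c_1 = σ_1/2 = -3/2, d_1 = (σ_2 - σ_1)/(6h_1) = 1/2, b_1 = Δ_1 - h_1(2σ_1 + σ_2)/6 = -2.

0.5000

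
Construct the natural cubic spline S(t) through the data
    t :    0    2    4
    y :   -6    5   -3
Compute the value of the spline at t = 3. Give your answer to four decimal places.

2.7813

Let M_i = S''(x_i). Step sizes h_i = 2, 2; slopes of the chords Δ_i = (y_(i+1) - y_i)/h_i = 11/2, -4.
  2·M_0 + 8·M_1 + 2·M_2 = 6(Δ_1 - Δ_0) = -57
Natural end conditions: M_0 = M_2 = 0.
Forward elimination and back-substitution give M_0 = 0, M_1 = -57/8, M_2 = 0.
On [2, 4], S(t) = 5 + 3/4·(t - 2) - 57/16·(t - 2)² + 19/32·(t - 2)³.
With (t - 2) = 1: S(3) = 89/32.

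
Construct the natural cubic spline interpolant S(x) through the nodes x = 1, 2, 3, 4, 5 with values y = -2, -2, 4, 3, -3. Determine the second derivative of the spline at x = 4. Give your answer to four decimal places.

Write m_i for S''(x_i). With h_i = 1, 1, 1, 1 and divided differences Δ_i = 0, 6, -1, -6, the continuity of S' gives the tridiagonal system
  1·m_0 + 4·m_1 + 1·m_2 = 6(Δ_1 - Δ_0) = 36
  1·m_1 + 4·m_2 + 1·m_3 = 6(Δ_2 - Δ_1) = -42
  1·m_2 + 4·m_3 + 1·m_4 = 6(Δ_3 - Δ_2) = -30
Natural end conditions: m_0 = m_4 = 0.
Forward elimination and back-substitution give m_0 = 0, m_1 = 339/28, m_2 = -87/7, m_3 = -123/28, m_4 = 0.

-4.3929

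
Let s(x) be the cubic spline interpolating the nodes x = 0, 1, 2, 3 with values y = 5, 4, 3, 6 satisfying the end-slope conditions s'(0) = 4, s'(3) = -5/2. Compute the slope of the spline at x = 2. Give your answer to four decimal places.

2.9333

Let σ_i = s''(x_i). Step sizes h_i = 1, 1, 1; slopes of the chords Δ_i = (y_(i+1) - y_i)/h_i = -1, -1, 3.
  1·σ_0 + 4·σ_1 + 1·σ_2 = 6(Δ_1 - Δ_0) = 0
  1·σ_1 + 4·σ_2 + 1·σ_3 = 6(Δ_2 - Δ_1) = 24
Clamped end conditions give two more equations: 2h_0·σ_0 + h_0·σ_1 = 6(Δ_0 - s'(0)) = -30 and h_2·σ_2 + 2h_2·σ_3 = 6(s'(3) - Δ_2) = -33.
Solving the tridiagonal system: σ_0 = -233/15, σ_1 = 16/15, σ_2 = 169/15, σ_3 = -332/15.
On [2, 3], s'(x) = b_2 + 2c_2·(x - 2) + 3d_2·(x - 2)² with b_2 = Δ_2 - h_2(2σ_2 + σ_3)/6 = 44/15, c_2 = σ_2/2 = 169/30, d_2 = (σ_3 - σ_2)/(6h_2) = -167/30. So s'(2) = 44/15.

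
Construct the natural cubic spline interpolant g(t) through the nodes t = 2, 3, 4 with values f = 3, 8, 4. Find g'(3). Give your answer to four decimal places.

0.5000

Let M_i = g''(x_i). Step sizes h_i = 1, 1; slopes of the chords Δ_i = (y_(i+1) - y_i)/h_i = 5, -4.
  1·M_0 + 4·M_1 + 1·M_2 = 6(Δ_1 - Δ_0) = -54
Natural end conditions: M_0 = M_2 = 0.
Solving the tridiagonal system: M_0 = 0, M_1 = -27/2, M_2 = 0.
On [3, 4], g'(t) = b_1 + 2c_1·(t - 3) + 3d_1·(t - 3)² with b_1 = Δ_1 - h_1(2M_1 + M_2)/6 = 1/2, c_1 = M_1/2 = -27/4, d_1 = (M_2 - M_1)/(6h_1) = 9/4. So g'(3) = 1/2.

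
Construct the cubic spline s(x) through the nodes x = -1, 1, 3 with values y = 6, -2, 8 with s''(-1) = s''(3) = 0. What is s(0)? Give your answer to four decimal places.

0.3125

Put M_i = s'' at the i-th knot. Here h = (2, 2) and Δ = (-4, 5), so the interior equations h_(i-1)·M_(i-1) + 2(h_(i-1)+h_i)·M_i + h_i·M_(i+1) = 6(Δ_i − Δ_(i-1)) read
  2·M_0 + 8·M_1 + 2·M_2 = 6(Δ_1 - Δ_0) = 54
Natural end conditions: M_0 = M_2 = 0.
Forward elimination and back-substitution give M_0 = 0, M_1 = 27/4, M_2 = 0.
On [-1, 1], s(x) = 6 - 25/4·(x + 1) + 0·(x + 1)² + 9/16·(x + 1)³.
With (x + 1) = 1: s(0) = 5/16.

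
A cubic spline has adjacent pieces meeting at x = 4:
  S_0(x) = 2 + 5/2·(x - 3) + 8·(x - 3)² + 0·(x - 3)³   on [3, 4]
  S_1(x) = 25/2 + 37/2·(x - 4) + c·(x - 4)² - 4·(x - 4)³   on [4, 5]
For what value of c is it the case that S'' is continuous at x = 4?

8

S_0''(x) = 16 + 0·(x - 3), so S_0''(4) = 16. On the right, S_1''(4) = 2c, so c = 8.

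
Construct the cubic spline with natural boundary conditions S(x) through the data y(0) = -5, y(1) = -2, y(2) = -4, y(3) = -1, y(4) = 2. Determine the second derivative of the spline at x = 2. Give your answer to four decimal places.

10.7143

Put m_i = S'' at the i-th knot. Here h = (1, 1, 1, 1) and Δ = (3, -2, 3, 3), so the interior equations h_(i-1)·m_(i-1) + 2(h_(i-1)+h_i)·m_i + h_i·m_(i+1) = 6(Δ_i − Δ_(i-1)) read
  1·m_0 + 4·m_1 + 1·m_2 = 6(Δ_1 - Δ_0) = -30
  1·m_1 + 4·m_2 + 1·m_3 = 6(Δ_2 - Δ_1) = 30
  1·m_2 + 4·m_3 + 1·m_4 = 6(Δ_3 - Δ_2) = 0
Natural end conditions: m_0 = m_4 = 0.
Solving: m_0 = 0, m_1 = -285/28, m_2 = 75/7, m_3 = -75/28, m_4 = 0.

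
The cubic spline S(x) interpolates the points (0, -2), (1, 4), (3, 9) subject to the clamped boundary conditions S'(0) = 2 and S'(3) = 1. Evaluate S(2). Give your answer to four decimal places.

With σ_i denoting the second derivative at x_i, h_i = 1, 2, and Δ_i = (y_(i+1) − y_i)/h_i = 6, 5/2:
  1·σ_0 + 6·σ_1 + 2·σ_2 = 6(Δ_1 - Δ_0) = -21
Clamped end conditions give two more equations: 2h_0·σ_0 + h_0·σ_1 = 6(Δ_0 - S'(0)) = 24 and h_1·σ_1 + 2h_1·σ_2 = 6(S'(3) - Δ_1) = -9.
Forward elimination and back-substitution give σ_0 = 91/6, σ_1 = -19/3, σ_2 = 11/12.
On [1, 3], S(x) = 4 + 77/12·(x - 1) - 19/6·(x - 1)² + 29/48·(x - 1)³.
With (x - 1) = 1: S(2) = 377/48.

7.8542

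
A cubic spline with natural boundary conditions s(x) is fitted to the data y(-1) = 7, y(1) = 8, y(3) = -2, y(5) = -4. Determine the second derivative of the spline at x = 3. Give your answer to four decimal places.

4.3000

With M_i denoting the second derivative at x_i, h_i = 2, 2, 2, and Δ_i = (y_(i+1) − y_i)/h_i = 1/2, -5, -1:
  2·M_0 + 8·M_1 + 2·M_2 = 6(Δ_1 - Δ_0) = -33
  2·M_1 + 8·M_2 + 2·M_3 = 6(Δ_2 - Δ_1) = 24
Natural end conditions: M_0 = M_3 = 0.
Forward elimination and back-substitution give M_0 = 0, M_1 = -26/5, M_2 = 43/10, M_3 = 0.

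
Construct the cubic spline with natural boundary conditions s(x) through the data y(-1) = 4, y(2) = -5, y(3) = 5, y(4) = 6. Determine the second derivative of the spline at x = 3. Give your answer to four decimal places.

With M_i denoting the second derivative at x_i, h_i = 3, 1, 1, and Δ_i = (y_(i+1) − y_i)/h_i = -3, 10, 1:
  3·M_0 + 8·M_1 + 1·M_2 = 6(Δ_1 - Δ_0) = 78
  1·M_1 + 4·M_2 + 1·M_3 = 6(Δ_2 - Δ_1) = -54
Natural end conditions: M_0 = M_3 = 0.
Hence M_0 = 0, M_1 = 366/31, M_2 = -510/31, M_3 = 0.

-16.4516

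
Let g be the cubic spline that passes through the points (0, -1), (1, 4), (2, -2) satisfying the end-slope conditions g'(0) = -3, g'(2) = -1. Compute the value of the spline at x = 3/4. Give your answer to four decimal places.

Write M_i for g''(x_i). With h_i = 1, 1 and divided differences Δ_i = 5, -6, the continuity of g' gives the tridiagonal system
  1·M_0 + 4·M_1 + 1·M_2 = 6(Δ_1 - Δ_0) = -66
Clamped end conditions give two more equations: 2h_0·M_0 + h_0·M_1 = 6(Δ_0 - g'(0)) = 48 and h_1·M_1 + 2h_1·M_2 = 6(g'(2) - Δ_1) = 30.
Hence M_0 = 83/2, M_1 = -35, M_2 = 65/2.
On [0, 1], g(x) = -1 - 3·x + 83/4·x² - 51/4·x³.
With x = 3/4: g(3/4) = 779/256.

3.0430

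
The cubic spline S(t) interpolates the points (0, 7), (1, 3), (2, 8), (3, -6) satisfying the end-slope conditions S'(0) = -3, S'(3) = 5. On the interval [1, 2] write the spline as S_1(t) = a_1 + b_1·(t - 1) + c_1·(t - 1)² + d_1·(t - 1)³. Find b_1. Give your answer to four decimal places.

Write m_i for S''(x_i). With h_i = 1, 1, 1 and divided differences Δ_i = -4, 5, -14, the continuity of S' gives the tridiagonal system
  1·m_0 + 4·m_1 + 1·m_2 = 6(Δ_1 - Δ_0) = 54
  1·m_1 + 4·m_2 + 1·m_3 = 6(Δ_2 - Δ_1) = -114
Clamped end conditions give two more equations: 2h_0·m_0 + h_0·m_1 = 6(Δ_0 - S'(0)) = -6 and h_2·m_2 + 2h_2·m_3 = 6(S'(3) - Δ_2) = 114.
Solving the tridiagonal system: m_0 = -292/15, m_1 = 494/15, m_2 = -874/15, m_3 = 1292/15.
On [1, 2], with S_1(t) = a_1 + b_1·(t - 1) + c_1·(t - 1)² + d_1·(t - 1)³: c_1 = m_1/2 = 247/15, d_1 = (m_2 - m_1)/(6h_1) = -76/5, b_1 = Δ_1 - h_1(2m_1 + m_2)/6 = 56/15.

3.7333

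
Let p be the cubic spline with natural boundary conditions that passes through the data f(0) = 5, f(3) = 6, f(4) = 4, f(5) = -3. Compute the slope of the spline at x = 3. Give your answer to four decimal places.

-0.5054

Let σ_i = p''(x_i). Step sizes h_i = 3, 1, 1; slopes of the chords Δ_i = (y_(i+1) - y_i)/h_i = 1/3, -2, -7.
  3·σ_0 + 8·σ_1 + 1·σ_2 = 6(Δ_1 - Δ_0) = -14
  1·σ_1 + 4·σ_2 + 1·σ_3 = 6(Δ_2 - Δ_1) = -30
Natural end conditions: σ_0 = σ_3 = 0.
Forward elimination and back-substitution give σ_0 = 0, σ_1 = -26/31, σ_2 = -226/31, σ_3 = 0.
On [3, 4], p'(x) = b_1 + 2c_1·(x - 3) + 3d_1·(x - 3)² with b_1 = Δ_1 - h_1(2σ_1 + σ_2)/6 = -47/93, c_1 = σ_1/2 = -13/31, d_1 = (σ_2 - σ_1)/(6h_1) = -100/93. So p'(3) = -47/93.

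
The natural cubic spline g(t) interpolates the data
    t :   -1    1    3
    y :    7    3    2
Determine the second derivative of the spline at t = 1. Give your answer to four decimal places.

1.1250

Write m_i for g''(x_i). With h_i = 2, 2 and divided differences Δ_i = -2, -1/2, the continuity of g' gives the tridiagonal system
  2·m_0 + 8·m_1 + 2·m_2 = 6(Δ_1 - Δ_0) = 9
Natural end conditions: m_0 = m_2 = 0.
Forward elimination and back-substitution give m_0 = 0, m_1 = 9/8, m_2 = 0.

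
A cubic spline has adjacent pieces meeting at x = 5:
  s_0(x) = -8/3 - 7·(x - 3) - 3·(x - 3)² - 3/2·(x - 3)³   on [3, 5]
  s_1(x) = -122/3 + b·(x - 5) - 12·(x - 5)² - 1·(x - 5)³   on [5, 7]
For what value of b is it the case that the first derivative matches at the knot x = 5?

-37

s_0'(x) = -7 - 6·(x - 3) - 9/2·(x - 3)², so s_0'(5) = -37. On the right, s_1'(5) = b, so b = -37.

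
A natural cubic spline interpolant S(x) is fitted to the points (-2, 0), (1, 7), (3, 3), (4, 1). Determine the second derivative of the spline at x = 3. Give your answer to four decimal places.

Put M_i = S'' at the i-th knot. Here h = (3, 2, 1) and Δ = (7/3, -2, -2), so the interior equations h_(i-1)·M_(i-1) + 2(h_(i-1)+h_i)·M_i + h_i·M_(i+1) = 6(Δ_i − Δ_(i-1)) read
  3·M_0 + 10·M_1 + 2·M_2 = 6(Δ_1 - Δ_0) = -26
  2·M_1 + 6·M_2 + 1·M_3 = 6(Δ_2 - Δ_1) = 0
Natural end conditions: M_0 = M_3 = 0.
Forward elimination and back-substitution give M_0 = 0, M_1 = -39/14, M_2 = 13/14, M_3 = 0.

0.9286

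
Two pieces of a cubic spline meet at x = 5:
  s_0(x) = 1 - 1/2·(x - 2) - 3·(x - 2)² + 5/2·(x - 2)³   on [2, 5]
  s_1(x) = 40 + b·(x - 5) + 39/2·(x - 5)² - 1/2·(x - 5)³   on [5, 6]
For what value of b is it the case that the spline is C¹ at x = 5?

49

s_0'(x) = -1/2 - 6·(x - 2) + 15/2·(x - 2)², so s_0'(5) = 49. On the right, s_1'(5) = b, so b = 49.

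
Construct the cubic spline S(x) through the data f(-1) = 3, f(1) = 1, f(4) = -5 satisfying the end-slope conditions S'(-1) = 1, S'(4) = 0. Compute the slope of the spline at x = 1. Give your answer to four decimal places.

-2.4000

Write M_i for S''(x_i). With h_i = 2, 3 and divided differences Δ_i = -1, -2, the continuity of S' gives the tridiagonal system
  2·M_0 + 10·M_1 + 3·M_2 = 6(Δ_1 - Δ_0) = -6
Clamped end conditions give two more equations: 2h_0·M_0 + h_0·M_1 = 6(Δ_0 - S'(-1)) = -12 and h_1·M_1 + 2h_1·M_2 = 6(S'(4) - Δ_1) = 12.
Solving: M_0 = -13/5, M_1 = -4/5, M_2 = 12/5.
On [1, 4], S'(x) = b_1 + 2c_1·(x - 1) + 3d_1·(x - 1)² with b_1 = Δ_1 - h_1(2M_1 + M_2)/6 = -12/5, c_1 = M_1/2 = -2/5, d_1 = (M_2 - M_1)/(6h_1) = 8/45. So S'(1) = -12/5.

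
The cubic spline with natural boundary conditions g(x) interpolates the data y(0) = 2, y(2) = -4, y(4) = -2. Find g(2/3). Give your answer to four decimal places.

Write M_i for g''(x_i). With h_i = 2, 2 and divided differences Δ_i = -3, 1, the continuity of g' gives the tridiagonal system
  2·M_0 + 8·M_1 + 2·M_2 = 6(Δ_1 - Δ_0) = 24
Natural end conditions: M_0 = M_2 = 0.
Solving: M_0 = 0, M_1 = 3, M_2 = 0.
On [0, 2], g(x) = 2 - 4·x + 0·x² + 1/4·x³.
With x = 2/3: g(2/3) = -16/27.

-0.5926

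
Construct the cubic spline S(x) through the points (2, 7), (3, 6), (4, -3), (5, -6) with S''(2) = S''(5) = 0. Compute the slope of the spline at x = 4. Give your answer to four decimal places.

-7.2667

Let M_i = S''(x_i). Step sizes h_i = 1, 1, 1; slopes of the chords Δ_i = (y_(i+1) - y_i)/h_i = -1, -9, -3.
  1·M_0 + 4·M_1 + 1·M_2 = 6(Δ_1 - Δ_0) = -48
  1·M_1 + 4·M_2 + 1·M_3 = 6(Δ_2 - Δ_1) = 36
Natural end conditions: M_0 = M_3 = 0.
Solving the tridiagonal system: M_0 = 0, M_1 = -76/5, M_2 = 64/5, M_3 = 0.
On [4, 5], S'(x) = b_2 + 2c_2·(x - 4) + 3d_2·(x - 4)² with b_2 = Δ_2 - h_2(2M_2 + M_3)/6 = -109/15, c_2 = M_2/2 = 32/5, d_2 = (M_3 - M_2)/(6h_2) = -32/15. So S'(4) = -109/15.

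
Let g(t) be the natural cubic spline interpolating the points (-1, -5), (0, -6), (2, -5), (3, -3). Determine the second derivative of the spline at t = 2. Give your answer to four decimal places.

Let M_i = g''(x_i). Step sizes h_i = 1, 2, 1; slopes of the chords Δ_i = (y_(i+1) - y_i)/h_i = -1, 1/2, 2.
  1·M_0 + 6·M_1 + 2·M_2 = 6(Δ_1 - Δ_0) = 9
  2·M_1 + 6·M_2 + 1·M_3 = 6(Δ_2 - Δ_1) = 9
Natural end conditions: M_0 = M_3 = 0.
Forward elimination and back-substitution give M_0 = 0, M_1 = 9/8, M_2 = 9/8, M_3 = 0.

1.1250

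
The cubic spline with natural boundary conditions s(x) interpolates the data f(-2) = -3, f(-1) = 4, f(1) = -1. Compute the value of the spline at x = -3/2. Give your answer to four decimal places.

With M_i denoting the second derivative at x_i, h_i = 1, 2, and Δ_i = (y_(i+1) − y_i)/h_i = 7, -5/2:
  1·M_0 + 6·M_1 + 2·M_2 = 6(Δ_1 - Δ_0) = -57
Natural end conditions: M_0 = M_2 = 0.
Forward elimination and back-substitution give M_0 = 0, M_1 = -19/2, M_2 = 0.
On [-2, -1], s(x) = -3 + 103/12·(x + 2) + 0·(x + 2)² - 19/12·(x + 2)³.
With (x + 2) = 1/2: s(-3/2) = 35/32.

1.0938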